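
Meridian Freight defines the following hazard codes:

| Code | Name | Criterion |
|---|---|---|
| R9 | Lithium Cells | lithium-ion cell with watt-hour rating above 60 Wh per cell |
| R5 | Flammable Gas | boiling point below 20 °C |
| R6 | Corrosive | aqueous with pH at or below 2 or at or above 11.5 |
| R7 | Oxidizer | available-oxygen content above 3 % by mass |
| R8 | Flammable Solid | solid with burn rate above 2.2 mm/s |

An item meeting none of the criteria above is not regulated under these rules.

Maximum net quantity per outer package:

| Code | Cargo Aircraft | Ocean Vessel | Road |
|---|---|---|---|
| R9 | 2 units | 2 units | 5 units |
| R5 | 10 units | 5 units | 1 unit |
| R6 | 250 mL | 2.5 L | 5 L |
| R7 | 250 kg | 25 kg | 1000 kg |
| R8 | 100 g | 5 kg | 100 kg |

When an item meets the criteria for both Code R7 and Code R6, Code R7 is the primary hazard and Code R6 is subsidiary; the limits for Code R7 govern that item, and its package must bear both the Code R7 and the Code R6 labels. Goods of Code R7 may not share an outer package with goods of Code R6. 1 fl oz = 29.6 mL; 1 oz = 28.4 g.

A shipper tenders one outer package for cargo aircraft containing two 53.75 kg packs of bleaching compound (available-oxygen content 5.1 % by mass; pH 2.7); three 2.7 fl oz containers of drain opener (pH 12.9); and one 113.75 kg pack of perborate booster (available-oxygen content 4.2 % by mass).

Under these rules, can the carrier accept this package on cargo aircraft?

The bleaching compound has available-oxygen content 5.1 % by mass, which is > 3 % by mass, so it is Code R7 (Oxidizer).
The drain opener has pH 12.9, which is ≥ 11.5, so it is Code R6 (Corrosive).
Perborate booster: available-oxygen content 4.2 % by mass > 3 % by mass → Code R7 (Oxidizer).
Total Code R7: (two 53.75 kg packs = 107.5 kg) + 113.75 kg = 221.25 kg.
221.25 kg ≤ 250 kg (cargo aircraft limit, Code R7) — within limit.
Code R6 quantity: three 2.7 fl oz containers = 239.76 mL.
239.76 mL is within the cargo aircraft limit of 250 mL for Code R6.
Code R7 and Code R6 may not share an outer package.

No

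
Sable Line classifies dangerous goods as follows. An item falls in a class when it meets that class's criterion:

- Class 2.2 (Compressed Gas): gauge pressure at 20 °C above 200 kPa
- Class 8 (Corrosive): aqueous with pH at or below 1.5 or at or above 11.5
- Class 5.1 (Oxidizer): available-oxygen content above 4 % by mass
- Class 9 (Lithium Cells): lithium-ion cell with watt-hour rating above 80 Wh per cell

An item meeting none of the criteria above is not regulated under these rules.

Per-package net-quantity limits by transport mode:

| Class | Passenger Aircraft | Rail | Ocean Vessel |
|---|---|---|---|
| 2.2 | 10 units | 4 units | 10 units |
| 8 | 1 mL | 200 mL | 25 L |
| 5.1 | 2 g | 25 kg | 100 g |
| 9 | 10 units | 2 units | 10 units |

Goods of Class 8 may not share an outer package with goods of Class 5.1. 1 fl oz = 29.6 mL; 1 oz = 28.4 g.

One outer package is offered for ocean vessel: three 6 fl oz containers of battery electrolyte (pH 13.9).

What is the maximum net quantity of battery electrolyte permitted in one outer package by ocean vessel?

25 L

pH 13.9 meets the Class 8 criterion (Corrosive), so the battery electrolyte is Class 8.
The ocean vessel limit for Class 8 is 25 L.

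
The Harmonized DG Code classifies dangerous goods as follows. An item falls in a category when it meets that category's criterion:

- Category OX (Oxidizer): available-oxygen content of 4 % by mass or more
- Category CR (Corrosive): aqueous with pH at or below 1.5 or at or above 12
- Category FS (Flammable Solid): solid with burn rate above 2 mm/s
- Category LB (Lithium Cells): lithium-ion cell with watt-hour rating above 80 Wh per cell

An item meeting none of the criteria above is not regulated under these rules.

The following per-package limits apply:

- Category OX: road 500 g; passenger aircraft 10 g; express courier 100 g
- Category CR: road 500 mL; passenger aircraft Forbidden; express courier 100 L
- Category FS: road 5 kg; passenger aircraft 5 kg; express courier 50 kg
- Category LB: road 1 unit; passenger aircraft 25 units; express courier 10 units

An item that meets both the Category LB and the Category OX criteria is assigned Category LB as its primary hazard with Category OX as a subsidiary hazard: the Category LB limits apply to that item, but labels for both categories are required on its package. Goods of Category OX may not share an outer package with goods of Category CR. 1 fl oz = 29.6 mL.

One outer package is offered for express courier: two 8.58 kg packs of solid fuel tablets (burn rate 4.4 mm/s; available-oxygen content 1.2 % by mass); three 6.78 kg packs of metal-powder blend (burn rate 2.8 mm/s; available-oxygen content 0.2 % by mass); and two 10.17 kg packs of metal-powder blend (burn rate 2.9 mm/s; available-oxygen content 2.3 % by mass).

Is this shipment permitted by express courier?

Solid fuel tablets: burn rate 4.4 mm/s > 2 mm/s → Category FS (Flammable Solid).
The metal-powder blend has burn rate 2.8 mm/s, which is > 2 mm/s, so it is Category FS (Flammable Solid).
The metal-powder blend has burn rate 2.9 mm/s, which is > 2 mm/s, so it is Category FS (Flammable Solid).
Total Category FS: (two 8.58 kg packs = 17.16 kg) + (three 6.78 kg packs = 20.34 kg) + (two 10.17 kg packs = 20.34 kg) = 57.84 kg.
57.84 kg > 50 kg (express courier limit, Category FS) — over the limit.

No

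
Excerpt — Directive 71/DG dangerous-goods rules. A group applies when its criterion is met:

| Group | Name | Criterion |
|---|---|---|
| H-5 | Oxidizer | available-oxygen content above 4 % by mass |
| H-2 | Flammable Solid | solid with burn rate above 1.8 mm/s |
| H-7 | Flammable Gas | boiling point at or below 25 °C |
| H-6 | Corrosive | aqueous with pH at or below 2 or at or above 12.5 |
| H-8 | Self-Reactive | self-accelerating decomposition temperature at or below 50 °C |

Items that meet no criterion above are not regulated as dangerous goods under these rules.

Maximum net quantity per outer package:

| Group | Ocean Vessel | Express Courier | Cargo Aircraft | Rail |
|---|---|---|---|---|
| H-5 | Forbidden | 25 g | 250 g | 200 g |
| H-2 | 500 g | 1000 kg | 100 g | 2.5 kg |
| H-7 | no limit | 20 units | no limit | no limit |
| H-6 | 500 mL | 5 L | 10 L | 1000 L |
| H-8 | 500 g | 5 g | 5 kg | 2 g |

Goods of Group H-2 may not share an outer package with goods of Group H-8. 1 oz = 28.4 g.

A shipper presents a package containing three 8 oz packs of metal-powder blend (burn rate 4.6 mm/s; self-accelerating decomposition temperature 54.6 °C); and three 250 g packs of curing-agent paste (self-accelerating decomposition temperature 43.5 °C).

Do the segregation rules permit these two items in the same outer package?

No

With burn rate 4.6 mm/s (> 1.8 mm/s), the metal-powder blend falls in Group H-2.
The curing-agent paste has self-accelerating decomposition temperature 43.5 °C, which is ≤ 50 °C, so it is Group H-8 (Self-Reactive).
Group H-2 and Group H-8 may not share an outer package.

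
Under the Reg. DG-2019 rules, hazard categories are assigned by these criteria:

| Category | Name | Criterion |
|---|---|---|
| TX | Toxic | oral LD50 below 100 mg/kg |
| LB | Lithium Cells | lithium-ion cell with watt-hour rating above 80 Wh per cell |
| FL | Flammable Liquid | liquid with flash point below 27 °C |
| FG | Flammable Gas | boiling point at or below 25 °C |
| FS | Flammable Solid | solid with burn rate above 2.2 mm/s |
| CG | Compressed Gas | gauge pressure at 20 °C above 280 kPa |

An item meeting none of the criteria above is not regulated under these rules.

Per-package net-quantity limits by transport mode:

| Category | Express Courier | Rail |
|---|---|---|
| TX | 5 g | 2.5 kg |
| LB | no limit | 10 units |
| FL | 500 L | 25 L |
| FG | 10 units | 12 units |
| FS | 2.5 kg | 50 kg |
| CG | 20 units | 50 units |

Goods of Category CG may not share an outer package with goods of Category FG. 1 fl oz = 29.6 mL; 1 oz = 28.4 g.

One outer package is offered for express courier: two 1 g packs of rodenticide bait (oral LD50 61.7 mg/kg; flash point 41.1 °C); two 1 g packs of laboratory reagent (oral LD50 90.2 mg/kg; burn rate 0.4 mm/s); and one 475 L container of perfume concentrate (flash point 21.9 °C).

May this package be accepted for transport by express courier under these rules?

Rodenticide bait: oral LD50 61.7 mg/kg < 100 mg/kg → Category TX (Toxic).
With oral LD50 90.2 mg/kg (< 100 mg/kg), the laboratory reagent falls in Category TX.
With flash point 21.9 °C (< 27 °C), the perfume concentrate falls in Category FL.
Category TX net quantity: (two 1 g packs = 2 g) + (two 1 g packs = 2 g) = 4 g.
That is within the Category TX express courier limit of 5 g.
Category FL quantity: 475 L.
475 L ≤ 500 L (express courier limit, Category FL) — within limit.
The segregation rule (Category CG with Category FG) does not apply to Category TX with Category FL.
Every hazard category is within its express courier limit and no segregation rule is violated.

Yes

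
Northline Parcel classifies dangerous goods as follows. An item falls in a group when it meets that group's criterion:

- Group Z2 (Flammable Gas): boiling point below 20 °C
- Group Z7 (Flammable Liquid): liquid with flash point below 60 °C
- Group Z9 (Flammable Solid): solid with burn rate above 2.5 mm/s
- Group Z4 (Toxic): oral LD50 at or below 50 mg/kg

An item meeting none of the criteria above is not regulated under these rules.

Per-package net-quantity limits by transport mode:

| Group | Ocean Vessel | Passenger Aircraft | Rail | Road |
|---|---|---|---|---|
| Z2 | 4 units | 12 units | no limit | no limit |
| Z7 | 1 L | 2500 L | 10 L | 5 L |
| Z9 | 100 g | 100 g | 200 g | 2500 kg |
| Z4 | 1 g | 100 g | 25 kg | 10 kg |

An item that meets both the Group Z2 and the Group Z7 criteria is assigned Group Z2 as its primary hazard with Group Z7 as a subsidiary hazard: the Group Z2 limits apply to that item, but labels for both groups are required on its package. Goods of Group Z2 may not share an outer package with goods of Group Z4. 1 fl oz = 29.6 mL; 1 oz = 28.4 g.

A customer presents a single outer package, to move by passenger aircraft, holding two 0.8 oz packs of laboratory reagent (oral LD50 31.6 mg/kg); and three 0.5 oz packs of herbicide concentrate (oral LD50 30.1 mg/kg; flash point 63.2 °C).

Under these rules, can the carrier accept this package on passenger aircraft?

Yes

The laboratory reagent has oral LD50 31.6 mg/kg, which is ≤ 50 mg/kg, so it is Group Z4 (Toxic).
The herbicide concentrate has oral LD50 30.1 mg/kg, which is ≤ 50 mg/kg, so it is Group Z4 (Toxic).
Group Z4 net quantity: (two 0.8 oz packs = 45.44 g) + (three 0.5 oz packs = 42.6 g) = 88.04 g.
88.04 g ≤ 100 g (passenger aircraft limit, Group Z4) — within limit.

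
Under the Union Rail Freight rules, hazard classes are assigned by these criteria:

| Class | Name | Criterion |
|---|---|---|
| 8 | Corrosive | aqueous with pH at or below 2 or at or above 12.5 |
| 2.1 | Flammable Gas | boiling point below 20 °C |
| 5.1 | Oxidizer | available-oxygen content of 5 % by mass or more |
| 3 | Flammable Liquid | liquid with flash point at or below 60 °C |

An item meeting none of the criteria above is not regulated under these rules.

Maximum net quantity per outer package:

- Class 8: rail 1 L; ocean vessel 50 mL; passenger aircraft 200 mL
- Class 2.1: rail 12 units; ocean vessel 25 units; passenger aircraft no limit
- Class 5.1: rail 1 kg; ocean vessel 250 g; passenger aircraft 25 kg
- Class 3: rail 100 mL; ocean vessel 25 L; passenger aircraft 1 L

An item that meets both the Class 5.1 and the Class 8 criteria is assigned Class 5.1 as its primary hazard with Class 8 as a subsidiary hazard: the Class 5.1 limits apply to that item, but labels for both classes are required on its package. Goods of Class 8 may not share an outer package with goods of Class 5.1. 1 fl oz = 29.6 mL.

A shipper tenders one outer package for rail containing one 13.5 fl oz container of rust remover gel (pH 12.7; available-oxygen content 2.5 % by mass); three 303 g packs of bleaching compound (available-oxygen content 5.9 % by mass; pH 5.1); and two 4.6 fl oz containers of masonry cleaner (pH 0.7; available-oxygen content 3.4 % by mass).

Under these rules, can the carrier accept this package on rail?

Rust remover gel: pH 12.7 ≥ 12.5 → Class 8 (Corrosive).
Available-oxygen content 5.9 % by mass meets the Class 5.1 criterion (Oxidizer), so the bleaching compound is Class 5.1.
Masonry cleaner: pH 0.7 ≤ 2 → Class 8 (Corrosive).
Total Class 8: (one 13.5 fl oz container = 399.6 mL) + (two 4.6 fl oz containers = 272.32 mL) = 671.92 mL.
671.92 mL is within the rail limit of 1 L for Class 8.
Class 5.1 quantity: three 303 g packs = 909 g.
909 g is within the rail limit of 1 kg for Class 5.1.
Class 8 and Class 5.1 may not share an outer package.

No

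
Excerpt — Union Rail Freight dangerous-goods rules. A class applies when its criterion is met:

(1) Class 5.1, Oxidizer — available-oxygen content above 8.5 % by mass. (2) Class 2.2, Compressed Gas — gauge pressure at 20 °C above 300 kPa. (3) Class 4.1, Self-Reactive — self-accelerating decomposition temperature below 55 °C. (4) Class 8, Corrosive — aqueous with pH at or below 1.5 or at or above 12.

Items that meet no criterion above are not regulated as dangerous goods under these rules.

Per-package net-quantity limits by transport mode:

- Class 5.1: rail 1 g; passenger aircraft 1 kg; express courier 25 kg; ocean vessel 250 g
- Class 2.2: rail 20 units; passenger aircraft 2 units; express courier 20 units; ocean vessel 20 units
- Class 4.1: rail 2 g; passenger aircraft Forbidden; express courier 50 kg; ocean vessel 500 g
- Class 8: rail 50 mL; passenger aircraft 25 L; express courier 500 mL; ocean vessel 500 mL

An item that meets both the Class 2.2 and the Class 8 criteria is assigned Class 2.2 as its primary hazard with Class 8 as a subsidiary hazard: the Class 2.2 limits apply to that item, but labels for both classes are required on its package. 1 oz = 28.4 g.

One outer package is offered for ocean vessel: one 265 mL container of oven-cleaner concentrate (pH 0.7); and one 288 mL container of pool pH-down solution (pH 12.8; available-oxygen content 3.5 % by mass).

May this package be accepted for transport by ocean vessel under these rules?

No

pH 0.7 meets the Class 8 criterion (Corrosive), so the oven-cleaner concentrate is Class 8.
Pool pH-down solution: pH 12.8 ≥ 12 → Class 8 (Corrosive).
Total Class 8: 265 mL + 288 mL = 553 mL.
553 mL > 500 mL (ocean vessel limit, Class 8) — over the limit.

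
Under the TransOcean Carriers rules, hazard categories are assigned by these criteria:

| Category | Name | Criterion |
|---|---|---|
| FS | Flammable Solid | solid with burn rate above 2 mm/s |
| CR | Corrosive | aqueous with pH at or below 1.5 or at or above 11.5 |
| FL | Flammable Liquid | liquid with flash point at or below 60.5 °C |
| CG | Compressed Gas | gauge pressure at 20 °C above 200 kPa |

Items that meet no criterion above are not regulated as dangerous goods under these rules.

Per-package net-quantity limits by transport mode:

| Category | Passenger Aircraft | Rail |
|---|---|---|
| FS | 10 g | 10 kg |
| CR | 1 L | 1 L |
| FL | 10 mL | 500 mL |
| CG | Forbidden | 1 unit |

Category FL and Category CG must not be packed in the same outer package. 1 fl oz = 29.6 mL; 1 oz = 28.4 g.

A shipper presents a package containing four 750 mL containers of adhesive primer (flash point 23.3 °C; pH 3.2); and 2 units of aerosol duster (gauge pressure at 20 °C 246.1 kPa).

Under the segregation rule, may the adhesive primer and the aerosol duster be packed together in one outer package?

No

Adhesive primer: flash point 23.3 °C ≤ 60.5 °C → Category FL (Flammable Liquid).
With gauge pressure at 20 °C 246.1 kPa (> 200 kPa), the aerosol duster falls in Category CG.
Category FL and Category CG may not share an outer package.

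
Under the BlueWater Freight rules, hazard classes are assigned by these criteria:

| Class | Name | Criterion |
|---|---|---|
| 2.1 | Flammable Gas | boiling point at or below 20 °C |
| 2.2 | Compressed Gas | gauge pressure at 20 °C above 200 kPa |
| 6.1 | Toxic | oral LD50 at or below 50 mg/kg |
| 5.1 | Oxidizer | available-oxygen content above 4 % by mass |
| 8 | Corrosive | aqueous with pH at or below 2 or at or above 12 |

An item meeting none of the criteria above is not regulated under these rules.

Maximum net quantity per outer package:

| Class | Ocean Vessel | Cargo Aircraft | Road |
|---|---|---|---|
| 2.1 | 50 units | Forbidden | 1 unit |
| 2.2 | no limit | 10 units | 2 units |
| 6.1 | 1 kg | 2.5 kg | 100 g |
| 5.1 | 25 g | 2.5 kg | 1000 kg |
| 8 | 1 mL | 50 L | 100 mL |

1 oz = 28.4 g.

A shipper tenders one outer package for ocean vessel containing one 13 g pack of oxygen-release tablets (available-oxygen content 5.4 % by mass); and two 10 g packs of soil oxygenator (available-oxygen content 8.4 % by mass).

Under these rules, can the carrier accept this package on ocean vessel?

Oxygen-release tablets: available-oxygen content 5.4 % by mass > 4 % by mass → Class 5.1 (Oxidizer).
With available-oxygen content 8.4 % by mass (> 4 % by mass), the soil oxygenator falls in Class 5.1.
Class 5.1 net quantity: 13 g + (two 10 g packs = 20 g) = 33 g.
33 g > 25 g (ocean vessel limit, Class 5.1) — over the limit.

No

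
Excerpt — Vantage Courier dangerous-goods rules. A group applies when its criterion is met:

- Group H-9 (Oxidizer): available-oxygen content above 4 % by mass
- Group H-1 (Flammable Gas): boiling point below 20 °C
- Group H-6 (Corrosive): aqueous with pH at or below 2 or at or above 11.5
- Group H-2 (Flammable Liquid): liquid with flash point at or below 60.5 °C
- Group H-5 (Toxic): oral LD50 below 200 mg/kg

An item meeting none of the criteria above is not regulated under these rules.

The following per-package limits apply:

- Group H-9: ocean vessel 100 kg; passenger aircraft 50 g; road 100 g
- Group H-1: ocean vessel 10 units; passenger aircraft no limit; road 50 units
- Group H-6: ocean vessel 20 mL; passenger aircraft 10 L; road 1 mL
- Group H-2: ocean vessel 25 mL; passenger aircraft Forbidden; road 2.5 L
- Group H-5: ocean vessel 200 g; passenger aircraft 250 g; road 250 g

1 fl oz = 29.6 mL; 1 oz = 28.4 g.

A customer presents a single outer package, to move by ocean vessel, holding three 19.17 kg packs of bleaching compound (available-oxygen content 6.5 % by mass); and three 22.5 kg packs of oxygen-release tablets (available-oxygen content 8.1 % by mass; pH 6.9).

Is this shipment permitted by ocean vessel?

No

With available-oxygen content 6.5 % by mass (> 4 % by mass), the bleaching compound falls in Group H-9.
Oxygen-release tablets: available-oxygen content 8.1 % by mass > 4 % by mass → Group H-9 (Oxidizer).
Group H-9 net quantity: (three 19.17 kg packs = 57.51 kg) + (three 22.5 kg packs = 67.5 kg) = 125.01 kg.
125.01 kg > 100 kg (ocean vessel limit, Group H-9) — over the limit.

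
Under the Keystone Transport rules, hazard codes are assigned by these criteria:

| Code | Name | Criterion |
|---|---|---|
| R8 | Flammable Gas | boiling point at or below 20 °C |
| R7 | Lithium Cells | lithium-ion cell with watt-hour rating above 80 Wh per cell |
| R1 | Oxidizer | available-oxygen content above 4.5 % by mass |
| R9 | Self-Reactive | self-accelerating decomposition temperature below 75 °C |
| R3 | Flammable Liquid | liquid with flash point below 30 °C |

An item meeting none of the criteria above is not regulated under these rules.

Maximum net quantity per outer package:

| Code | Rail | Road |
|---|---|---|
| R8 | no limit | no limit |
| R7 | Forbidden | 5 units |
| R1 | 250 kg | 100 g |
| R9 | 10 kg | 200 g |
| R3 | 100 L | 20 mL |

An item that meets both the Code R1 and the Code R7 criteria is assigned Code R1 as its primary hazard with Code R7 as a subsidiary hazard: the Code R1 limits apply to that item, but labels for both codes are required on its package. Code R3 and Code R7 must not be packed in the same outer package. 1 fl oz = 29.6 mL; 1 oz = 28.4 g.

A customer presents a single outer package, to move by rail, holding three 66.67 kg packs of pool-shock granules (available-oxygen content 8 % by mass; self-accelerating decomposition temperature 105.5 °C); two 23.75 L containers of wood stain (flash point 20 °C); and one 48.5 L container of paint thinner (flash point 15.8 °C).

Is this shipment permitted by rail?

With available-oxygen content 8 % by mass (> 4.5 % by mass), the pool-shock granules fall in Code R1.
The wood stain has flash point 20 °C, which is < 30 °C, so it is Code R3 (Flammable Liquid).
The paint thinner has flash point 15.8 °C, which is < 30 °C, so it is Code R3 (Flammable Liquid).
Total Code R3: (two 23.75 L containers = 47.5 L) + 48.5 L = 96 L.
96 L ≤ 100 L (rail limit, Code R3) — within limit.
Code R1 quantity: three 66.67 kg packs = 200.01 kg.
That is within the Code R1 rail limit of 250 kg.
The segregation rule (Code R3 with Code R7) does not apply to Code R3 with Code R1.
Every hazard code is within its rail limit and no segregation rule is violated.

Yes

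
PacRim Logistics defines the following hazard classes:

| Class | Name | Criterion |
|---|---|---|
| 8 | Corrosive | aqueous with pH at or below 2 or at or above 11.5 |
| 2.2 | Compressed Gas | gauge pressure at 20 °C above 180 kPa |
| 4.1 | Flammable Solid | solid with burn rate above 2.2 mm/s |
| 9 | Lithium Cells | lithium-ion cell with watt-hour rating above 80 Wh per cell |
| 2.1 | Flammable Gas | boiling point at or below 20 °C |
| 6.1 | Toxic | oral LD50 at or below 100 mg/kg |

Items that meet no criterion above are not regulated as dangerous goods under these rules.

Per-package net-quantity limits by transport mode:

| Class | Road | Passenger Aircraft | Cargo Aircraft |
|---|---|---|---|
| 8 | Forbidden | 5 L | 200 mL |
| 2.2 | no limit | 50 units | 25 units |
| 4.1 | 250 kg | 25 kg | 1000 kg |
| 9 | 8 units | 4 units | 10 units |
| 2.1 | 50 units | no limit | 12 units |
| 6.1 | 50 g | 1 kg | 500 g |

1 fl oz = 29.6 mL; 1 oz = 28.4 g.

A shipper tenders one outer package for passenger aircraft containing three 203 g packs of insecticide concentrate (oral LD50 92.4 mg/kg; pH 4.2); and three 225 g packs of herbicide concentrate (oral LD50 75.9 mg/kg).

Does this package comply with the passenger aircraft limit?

No

The insecticide concentrate has oral LD50 92.4 mg/kg, which is ≤ 100 mg/kg, so it is Class 6.1 (Toxic).
Herbicide concentrate: oral LD50 75.9 mg/kg ≤ 100 mg/kg → Class 6.1 (Toxic).
Class 6.1 net quantity: (three 203 g packs = 609 g) + (three 225 g packs = 675 g) = 1.284 kg.
That exceeds the Class 6.1 passenger aircraft limit of 1 kg.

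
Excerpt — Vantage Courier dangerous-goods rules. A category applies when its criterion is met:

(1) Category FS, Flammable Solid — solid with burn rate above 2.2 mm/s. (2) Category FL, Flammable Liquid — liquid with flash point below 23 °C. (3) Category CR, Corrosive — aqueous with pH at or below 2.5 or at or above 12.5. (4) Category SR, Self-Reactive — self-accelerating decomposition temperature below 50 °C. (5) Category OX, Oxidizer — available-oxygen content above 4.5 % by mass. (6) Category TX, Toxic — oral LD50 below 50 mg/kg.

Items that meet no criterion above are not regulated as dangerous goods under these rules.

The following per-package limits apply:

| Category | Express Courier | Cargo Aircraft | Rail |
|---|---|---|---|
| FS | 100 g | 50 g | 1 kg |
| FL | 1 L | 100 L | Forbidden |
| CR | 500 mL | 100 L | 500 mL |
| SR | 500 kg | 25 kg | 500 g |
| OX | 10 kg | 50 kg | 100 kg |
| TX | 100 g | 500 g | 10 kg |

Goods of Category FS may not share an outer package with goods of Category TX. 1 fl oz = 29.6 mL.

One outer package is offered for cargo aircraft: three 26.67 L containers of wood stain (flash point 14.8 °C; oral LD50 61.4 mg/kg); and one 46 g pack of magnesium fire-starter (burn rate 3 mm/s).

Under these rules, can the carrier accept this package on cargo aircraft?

Yes

Flash point 14.8 °C meets the Category FL criterion (Flammable Liquid), so the wood stain is Category FL.
Magnesium fire-starter: burn rate 3 mm/s > 2.2 mm/s → Category FS (Flammable Solid).
Category FS quantity: 46 g.
That is within the Category FS cargo aircraft limit of 50 g.
Category FL quantity: three 26.67 L containers = 80.01 L.
80.01 L is within the cargo aircraft limit of 100 L for Category FL.
The segregation rule (Category FS with Category TX) does not apply to Category FS with Category FL.
Every hazard category is within its cargo aircraft limit and no segregation rule is violated.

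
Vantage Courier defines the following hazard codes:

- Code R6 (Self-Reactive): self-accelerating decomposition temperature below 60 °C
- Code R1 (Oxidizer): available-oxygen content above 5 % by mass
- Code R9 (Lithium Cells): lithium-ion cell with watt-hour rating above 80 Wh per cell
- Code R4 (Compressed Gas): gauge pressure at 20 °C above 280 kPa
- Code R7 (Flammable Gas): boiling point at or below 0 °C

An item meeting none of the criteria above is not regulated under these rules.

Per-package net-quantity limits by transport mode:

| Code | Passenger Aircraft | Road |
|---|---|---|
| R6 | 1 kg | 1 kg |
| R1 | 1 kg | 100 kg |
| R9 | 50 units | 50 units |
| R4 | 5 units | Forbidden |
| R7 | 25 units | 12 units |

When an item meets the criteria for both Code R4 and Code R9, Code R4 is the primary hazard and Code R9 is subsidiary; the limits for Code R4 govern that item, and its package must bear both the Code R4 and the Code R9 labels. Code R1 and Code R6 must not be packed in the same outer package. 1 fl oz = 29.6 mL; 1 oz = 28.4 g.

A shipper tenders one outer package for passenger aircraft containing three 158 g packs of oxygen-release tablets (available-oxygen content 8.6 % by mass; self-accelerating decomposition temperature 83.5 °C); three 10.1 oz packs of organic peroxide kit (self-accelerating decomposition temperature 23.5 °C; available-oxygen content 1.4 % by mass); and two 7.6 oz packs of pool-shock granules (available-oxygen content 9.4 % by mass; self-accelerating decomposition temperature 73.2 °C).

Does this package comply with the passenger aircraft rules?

No

Available-oxygen content 8.6 % by mass meets the Code R1 criterion (Oxidizer), so the oxygen-release tablets are Code R1.
The organic peroxide kit has self-accelerating decomposition temperature 23.5 °C, which is < 60 °C, so it is Code R6 (Self-Reactive).
The pool-shock granules have available-oxygen content 9.4 % by mass, which is > 5 % by mass, so they are Code R1 (Oxidizer).
Total Code R1: (three 158 g packs = 474 g) + (two 7.6 oz packs = 431.68 g) = 905.68 g.
905.68 g ≤ 1 kg (passenger aircraft limit, Code R1) — within limit.
Code R6 quantity: three 10.1 oz packs = 860.52 g.
860.52 g ≤ 1 kg (passenger aircraft limit, Code R6) — within limit.
Code R1 and Code R6 may not share an outer package.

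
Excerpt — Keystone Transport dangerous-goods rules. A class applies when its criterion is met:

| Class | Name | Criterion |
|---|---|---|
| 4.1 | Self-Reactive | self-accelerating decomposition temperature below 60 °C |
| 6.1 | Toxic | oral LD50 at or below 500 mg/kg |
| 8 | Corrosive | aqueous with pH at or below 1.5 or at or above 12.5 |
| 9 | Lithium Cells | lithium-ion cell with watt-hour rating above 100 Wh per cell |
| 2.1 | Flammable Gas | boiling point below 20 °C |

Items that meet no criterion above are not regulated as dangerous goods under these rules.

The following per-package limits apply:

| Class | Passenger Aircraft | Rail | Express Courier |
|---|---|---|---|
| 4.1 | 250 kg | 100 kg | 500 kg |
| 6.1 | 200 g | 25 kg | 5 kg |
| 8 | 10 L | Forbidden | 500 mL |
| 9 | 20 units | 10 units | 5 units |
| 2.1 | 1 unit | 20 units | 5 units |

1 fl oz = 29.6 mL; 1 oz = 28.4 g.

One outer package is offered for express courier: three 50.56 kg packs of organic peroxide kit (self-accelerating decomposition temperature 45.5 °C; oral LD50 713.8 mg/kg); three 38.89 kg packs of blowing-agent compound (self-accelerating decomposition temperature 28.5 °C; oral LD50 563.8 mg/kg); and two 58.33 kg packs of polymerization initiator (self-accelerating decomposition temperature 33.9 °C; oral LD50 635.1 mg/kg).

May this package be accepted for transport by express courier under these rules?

Yes

With self-accelerating decomposition temperature 45.5 °C (< 60 °C), the organic peroxide kit falls in Class 4.1.
Blowing-agent compound: self-accelerating decomposition temperature 28.5 °C < 60 °C → Class 4.1 (Self-Reactive).
Self-accelerating decomposition temperature 33.9 °C meets the Class 4.1 criterion (Self-Reactive), so the polymerization initiator is Class 4.1.
Class 4.1 net quantity: (three 50.56 kg packs = 151.68 kg) + (three 38.89 kg packs = 116.67 kg) + (two 58.33 kg packs = 116.66 kg) = 385.01 kg.
That is within the Class 4.1 express courier limit of 500 kg.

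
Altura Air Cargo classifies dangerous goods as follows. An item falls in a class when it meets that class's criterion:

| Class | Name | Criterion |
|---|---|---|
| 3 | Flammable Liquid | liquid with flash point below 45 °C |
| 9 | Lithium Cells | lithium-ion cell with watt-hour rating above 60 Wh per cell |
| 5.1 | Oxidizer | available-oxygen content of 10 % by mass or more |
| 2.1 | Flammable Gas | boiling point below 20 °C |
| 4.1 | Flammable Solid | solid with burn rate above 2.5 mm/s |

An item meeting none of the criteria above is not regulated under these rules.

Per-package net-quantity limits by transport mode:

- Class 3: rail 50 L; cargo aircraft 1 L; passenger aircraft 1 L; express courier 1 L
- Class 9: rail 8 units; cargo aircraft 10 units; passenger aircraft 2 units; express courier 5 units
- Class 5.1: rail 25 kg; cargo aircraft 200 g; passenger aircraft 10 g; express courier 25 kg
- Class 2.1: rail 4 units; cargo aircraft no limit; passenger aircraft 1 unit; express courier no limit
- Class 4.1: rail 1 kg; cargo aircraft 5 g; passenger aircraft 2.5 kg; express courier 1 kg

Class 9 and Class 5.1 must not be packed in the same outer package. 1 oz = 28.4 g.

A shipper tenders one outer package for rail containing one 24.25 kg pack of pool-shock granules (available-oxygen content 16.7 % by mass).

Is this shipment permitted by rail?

Pool-shock granules: available-oxygen content 16.7 % by mass ≥ 10 % by mass → Class 5.1 (Oxidizer).
Class 5.1 quantity: 24.25 kg.
24.25 kg is within the rail limit of 25 kg for Class 5.1.

Yes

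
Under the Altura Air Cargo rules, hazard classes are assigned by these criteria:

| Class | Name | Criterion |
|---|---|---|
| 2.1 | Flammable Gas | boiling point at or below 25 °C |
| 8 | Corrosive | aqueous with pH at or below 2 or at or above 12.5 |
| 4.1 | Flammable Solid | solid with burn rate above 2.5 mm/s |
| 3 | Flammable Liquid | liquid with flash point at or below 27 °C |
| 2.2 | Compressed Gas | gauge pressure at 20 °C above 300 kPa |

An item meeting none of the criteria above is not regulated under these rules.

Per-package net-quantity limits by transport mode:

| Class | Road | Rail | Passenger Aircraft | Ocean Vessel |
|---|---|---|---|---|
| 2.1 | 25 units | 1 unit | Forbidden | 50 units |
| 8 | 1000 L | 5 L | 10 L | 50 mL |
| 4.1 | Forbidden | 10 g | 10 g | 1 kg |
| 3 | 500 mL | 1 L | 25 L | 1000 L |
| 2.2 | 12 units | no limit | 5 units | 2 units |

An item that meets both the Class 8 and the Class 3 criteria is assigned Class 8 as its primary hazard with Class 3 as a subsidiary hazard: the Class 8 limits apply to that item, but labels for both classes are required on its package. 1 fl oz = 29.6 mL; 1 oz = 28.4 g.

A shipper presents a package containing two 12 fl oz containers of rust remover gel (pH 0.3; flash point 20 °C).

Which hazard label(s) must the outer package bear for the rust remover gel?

Rust remover gel: pH 0.3 ≤ 2 → Class 8 (Corrosive).
Rust remover gel: flash point 20 °C ≤ 27 °C → Class 3 (Flammable Liquid).
By the precedence rule Class 8 is primary and Class 3 is subsidiary, and that rule requires both labels on the package.

Class 3 and 8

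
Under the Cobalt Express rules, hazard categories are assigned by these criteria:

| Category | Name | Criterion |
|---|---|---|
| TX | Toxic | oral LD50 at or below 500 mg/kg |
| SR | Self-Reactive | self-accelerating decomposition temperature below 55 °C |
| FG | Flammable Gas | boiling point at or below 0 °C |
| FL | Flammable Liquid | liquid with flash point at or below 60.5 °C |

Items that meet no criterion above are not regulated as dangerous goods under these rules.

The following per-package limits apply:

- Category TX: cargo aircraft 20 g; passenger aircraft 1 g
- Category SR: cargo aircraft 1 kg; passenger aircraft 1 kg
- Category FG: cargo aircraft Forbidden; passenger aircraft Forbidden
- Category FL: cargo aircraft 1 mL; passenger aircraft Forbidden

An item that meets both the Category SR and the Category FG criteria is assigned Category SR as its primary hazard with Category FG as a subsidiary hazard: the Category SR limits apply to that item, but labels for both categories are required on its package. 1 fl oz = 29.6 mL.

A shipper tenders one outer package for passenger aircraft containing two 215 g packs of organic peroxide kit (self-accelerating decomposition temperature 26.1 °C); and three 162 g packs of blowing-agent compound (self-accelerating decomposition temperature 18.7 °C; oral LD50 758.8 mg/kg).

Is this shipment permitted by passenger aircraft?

Yes

With self-accelerating decomposition temperature 26.1 °C (< 55 °C), the organic peroxide kit falls in Category SR.
Blowing-agent compound: self-accelerating decomposition temperature 18.7 °C < 55 °C → Category SR (Self-Reactive).
Category SR net quantity: (two 215 g packs = 430 g) + (three 162 g packs = 486 g) = 916 g.
That is within the Category SR passenger aircraft limit of 1 kg.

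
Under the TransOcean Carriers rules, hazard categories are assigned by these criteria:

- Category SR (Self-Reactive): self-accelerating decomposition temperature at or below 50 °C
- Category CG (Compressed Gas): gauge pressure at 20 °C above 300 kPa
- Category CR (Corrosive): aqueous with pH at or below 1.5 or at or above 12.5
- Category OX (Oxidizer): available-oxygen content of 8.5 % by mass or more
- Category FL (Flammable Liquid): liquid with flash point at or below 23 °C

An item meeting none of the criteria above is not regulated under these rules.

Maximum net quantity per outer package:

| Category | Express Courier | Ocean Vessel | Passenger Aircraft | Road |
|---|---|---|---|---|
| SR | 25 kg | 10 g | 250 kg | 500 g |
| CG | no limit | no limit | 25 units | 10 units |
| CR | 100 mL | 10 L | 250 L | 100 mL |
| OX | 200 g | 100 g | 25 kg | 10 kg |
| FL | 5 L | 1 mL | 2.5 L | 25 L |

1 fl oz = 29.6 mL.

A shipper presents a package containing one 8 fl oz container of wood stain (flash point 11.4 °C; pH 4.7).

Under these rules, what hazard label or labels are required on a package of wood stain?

Category FL

The wood stain has flash point 11.4 °C, which is ≤ 23 °C, so it is Category FL (Flammable Liquid).
Only the Category FL label is required.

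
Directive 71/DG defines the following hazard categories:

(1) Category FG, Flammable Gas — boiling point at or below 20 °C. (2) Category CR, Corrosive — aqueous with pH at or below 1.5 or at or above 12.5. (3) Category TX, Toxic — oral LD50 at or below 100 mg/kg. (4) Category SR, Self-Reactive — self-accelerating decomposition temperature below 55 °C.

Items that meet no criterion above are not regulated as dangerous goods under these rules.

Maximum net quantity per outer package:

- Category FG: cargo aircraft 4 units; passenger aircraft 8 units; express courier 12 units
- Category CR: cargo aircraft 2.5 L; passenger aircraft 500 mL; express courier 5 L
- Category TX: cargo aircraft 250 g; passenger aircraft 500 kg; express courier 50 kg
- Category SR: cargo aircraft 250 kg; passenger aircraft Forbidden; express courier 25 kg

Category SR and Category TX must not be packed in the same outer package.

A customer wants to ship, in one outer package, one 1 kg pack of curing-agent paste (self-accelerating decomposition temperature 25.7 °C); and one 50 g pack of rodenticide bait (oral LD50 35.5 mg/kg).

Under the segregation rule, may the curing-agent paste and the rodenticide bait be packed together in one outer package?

No

The curing-agent paste has self-accelerating decomposition temperature 25.7 °C, which is < 55 °C, so it is Category SR (Self-Reactive).
With oral LD50 35.5 mg/kg (≤ 100 mg/kg), the rodenticide bait falls in Category TX.
Category SR and Category TX may not share an outer package.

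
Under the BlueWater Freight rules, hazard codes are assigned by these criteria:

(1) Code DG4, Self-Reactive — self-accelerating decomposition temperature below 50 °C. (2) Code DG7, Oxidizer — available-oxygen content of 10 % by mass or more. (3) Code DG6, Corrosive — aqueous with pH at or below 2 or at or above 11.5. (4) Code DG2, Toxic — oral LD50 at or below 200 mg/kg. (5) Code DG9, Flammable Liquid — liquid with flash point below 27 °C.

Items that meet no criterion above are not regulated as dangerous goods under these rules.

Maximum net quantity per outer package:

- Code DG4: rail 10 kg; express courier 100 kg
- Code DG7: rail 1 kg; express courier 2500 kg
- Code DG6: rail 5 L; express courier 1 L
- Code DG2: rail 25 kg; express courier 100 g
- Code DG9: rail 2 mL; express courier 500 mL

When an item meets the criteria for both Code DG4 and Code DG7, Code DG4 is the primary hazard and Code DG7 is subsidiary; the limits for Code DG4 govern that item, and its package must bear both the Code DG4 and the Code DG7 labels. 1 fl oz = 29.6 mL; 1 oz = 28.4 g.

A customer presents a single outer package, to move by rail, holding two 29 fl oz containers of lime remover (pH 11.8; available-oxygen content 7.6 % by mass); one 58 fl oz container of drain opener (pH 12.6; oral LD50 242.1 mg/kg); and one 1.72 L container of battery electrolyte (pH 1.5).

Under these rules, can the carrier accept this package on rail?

No

pH 11.8 meets the Code DG6 criterion (Corrosive), so the lime remover is Code DG6.
The drain opener has pH 12.6, which is ≥ 11.5, so it is Code DG6 (Corrosive).
Battery electrolyte: pH 1.5 ≤ 2 → Code DG6 (Corrosive).
Total Code DG6: (two 29 fl oz containers = 1716.8 mL) + (one 58 fl oz container = 1716.8 mL) + 1.72 L = 5153.6 mL.
5153.6 mL exceeds the rail limit of 5 L for Code DG6.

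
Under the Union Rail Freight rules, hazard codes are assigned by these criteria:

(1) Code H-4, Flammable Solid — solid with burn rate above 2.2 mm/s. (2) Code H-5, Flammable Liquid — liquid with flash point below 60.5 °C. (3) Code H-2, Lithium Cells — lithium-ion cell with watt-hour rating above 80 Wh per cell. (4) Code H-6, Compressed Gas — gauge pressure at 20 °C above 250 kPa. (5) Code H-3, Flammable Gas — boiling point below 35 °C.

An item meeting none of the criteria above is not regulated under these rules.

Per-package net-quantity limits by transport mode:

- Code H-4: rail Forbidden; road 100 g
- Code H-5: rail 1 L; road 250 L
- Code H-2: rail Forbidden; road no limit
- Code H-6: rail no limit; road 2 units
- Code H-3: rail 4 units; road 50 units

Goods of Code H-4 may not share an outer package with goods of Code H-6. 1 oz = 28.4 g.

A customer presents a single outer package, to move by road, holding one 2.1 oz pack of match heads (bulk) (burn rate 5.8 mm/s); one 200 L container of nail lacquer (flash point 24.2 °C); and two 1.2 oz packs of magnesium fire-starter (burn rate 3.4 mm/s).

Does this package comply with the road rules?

No

With burn rate 5.8 mm/s (> 2.2 mm/s), the match heads (bulk) fall in Code H-4.
With flash point 24.2 °C (< 60.5 °C), the nail lacquer falls in Code H-5.
With burn rate 3.4 mm/s (> 2.2 mm/s), the magnesium fire-starter falls in Code H-4.
Code H-5 quantity: 200 L.
200 L is within the road limit of 250 L for Code H-5.
Code H-4 net quantity: (one 2.1 oz pack = 59.64 g) + (two 1.2 oz packs = 68.16 g) = 127.8 g.
127.8 g exceeds the road limit of 100 g for Code H-4.
The segregation rule (Code H-4 with Code H-6) does not apply to Code H-5 with Code H-4.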